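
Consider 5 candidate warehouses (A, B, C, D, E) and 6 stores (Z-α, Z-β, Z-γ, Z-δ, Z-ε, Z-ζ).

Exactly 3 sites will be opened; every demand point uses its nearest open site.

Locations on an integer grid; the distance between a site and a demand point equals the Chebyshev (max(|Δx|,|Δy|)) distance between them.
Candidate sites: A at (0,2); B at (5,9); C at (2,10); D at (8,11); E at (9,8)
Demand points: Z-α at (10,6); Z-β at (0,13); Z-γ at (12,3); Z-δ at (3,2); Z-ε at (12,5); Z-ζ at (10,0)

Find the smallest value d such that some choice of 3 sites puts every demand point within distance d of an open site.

8

Open {A, B, E}.
  Farthest demand point is Z-ζ at distance 8 (to E); all others are ≤ 8.
With {A, C, E} the worst case is 8.
With {A, D, E} the worst case is 8.
No size-3 selection achieves below 8.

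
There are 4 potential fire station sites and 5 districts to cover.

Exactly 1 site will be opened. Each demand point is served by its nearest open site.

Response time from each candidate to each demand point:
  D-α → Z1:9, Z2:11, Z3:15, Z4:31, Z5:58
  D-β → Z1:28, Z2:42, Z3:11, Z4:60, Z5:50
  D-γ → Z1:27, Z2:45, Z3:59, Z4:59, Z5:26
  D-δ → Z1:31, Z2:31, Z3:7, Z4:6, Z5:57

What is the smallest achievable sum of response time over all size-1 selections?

124

Open {D-α}.
  Z1→D-α 9, Z2→D-α 11, Z3→D-α 15, Z4→D-α 31, Z5→D-α 58  ⇒ total 124.
Compare {D-δ}: total 132.
Compare {D-β}: total 191.
No size-1 selection does better; minimum is 124.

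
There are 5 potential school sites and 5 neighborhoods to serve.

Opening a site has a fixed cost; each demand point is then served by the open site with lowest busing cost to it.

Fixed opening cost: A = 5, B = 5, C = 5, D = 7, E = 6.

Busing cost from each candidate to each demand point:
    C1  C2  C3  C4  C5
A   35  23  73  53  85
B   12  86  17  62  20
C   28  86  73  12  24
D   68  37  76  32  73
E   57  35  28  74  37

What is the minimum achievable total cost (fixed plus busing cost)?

Open {A, B, C}: assign each demand point to its cheapest open site.
  C1→B 12, C2→A 23, C3→B 17, C4→C 12, C5→B 20
  busing cost 84, fixed 15 → total 99.
Compare {A, B, C, E}: busing cost 84 + fixed 21 = 105.
Compare {A, B, C, D}: busing cost 84 + fixed 22 = 106.
Compare {B, C, E}: busing cost 96 + fixed 16 = 112.
All other subsets cost ≥ 105. Minimum total cost: 99.

99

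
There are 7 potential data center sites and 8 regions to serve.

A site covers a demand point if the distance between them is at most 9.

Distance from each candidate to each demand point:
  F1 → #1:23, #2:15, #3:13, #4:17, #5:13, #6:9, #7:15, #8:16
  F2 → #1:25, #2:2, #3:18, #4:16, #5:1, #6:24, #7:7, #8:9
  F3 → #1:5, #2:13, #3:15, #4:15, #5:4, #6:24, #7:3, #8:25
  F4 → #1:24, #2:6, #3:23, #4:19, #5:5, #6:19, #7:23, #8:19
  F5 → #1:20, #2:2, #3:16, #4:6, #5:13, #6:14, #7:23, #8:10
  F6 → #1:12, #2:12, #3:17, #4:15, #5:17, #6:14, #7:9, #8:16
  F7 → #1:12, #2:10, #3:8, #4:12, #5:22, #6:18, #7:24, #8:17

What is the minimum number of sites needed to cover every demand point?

Coverage sets (demand points within 9 of each site):
  F1: {#6}
  F2: {#2, #5, #7, #8}
  F3: {#1, #5, #7}
  F4: {#2, #5}
  F5: {#2, #4}
  F6: {#7}
  F7: {#3}
No 4 sites suffice: every size-4 union leaves at least one demand point uncovered.
But {F1, F2, F3, F5, F7} covers everything, so the minimum is 5.

5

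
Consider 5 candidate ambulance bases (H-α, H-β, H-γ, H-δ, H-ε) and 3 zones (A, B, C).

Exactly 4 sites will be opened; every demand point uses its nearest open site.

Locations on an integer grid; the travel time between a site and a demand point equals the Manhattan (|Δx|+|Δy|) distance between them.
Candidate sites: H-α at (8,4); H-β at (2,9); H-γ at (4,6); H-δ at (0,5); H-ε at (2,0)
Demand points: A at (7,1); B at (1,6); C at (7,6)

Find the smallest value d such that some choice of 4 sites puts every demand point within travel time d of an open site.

Open {H-α, H-β, H-γ, H-δ}.
  Farthest demand point is A at travel time 4 (to H-α); all others are ≤ 4.
With {H-α, H-β, H-γ, H-ε} the worst case is 4.
With {H-α, H-β, H-δ, H-ε} the worst case is 4.
No size-4 selection achieves below 4.

4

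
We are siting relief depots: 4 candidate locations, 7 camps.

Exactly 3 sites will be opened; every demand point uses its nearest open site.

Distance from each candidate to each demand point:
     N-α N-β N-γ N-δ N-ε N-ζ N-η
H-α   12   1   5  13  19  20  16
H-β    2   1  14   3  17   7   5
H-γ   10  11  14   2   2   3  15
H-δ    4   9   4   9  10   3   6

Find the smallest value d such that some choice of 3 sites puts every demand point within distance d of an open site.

Open {H-α, H-β, H-γ}.
  Farthest demand point is N-γ at distance 5 (to H-α); all others are ≤ 5.
With {H-β, H-γ, H-δ} the worst case is 5.
With {H-α, H-γ, H-δ} the worst case is 6.
No size-3 selection achieves below 5.

5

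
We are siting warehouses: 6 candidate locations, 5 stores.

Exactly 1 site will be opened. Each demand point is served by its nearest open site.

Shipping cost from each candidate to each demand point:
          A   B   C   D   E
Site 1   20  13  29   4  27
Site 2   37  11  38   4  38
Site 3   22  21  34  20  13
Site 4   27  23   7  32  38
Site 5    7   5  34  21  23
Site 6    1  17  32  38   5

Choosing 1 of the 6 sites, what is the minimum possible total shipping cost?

90

Open {Site 5}.
  A→Site 5 7, B→Site 5 5, C→Site 5 34, D→Site 5 21, E→Site 5 23  ⇒ total 90.
Compare {Site 1}: total 93.
Compare {Site 6}: total 93.
No size-1 selection does better; minimum is 90.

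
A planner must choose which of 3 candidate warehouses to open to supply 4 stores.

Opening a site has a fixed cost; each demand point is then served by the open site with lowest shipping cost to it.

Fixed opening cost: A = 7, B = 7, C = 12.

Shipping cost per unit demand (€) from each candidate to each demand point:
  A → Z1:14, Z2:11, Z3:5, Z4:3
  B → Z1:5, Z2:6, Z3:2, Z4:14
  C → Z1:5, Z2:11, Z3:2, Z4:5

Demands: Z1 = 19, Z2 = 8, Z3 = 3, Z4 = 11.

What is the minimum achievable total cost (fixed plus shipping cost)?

Open {A, B}: assign each demand point to its cheapest open site.
  Z1→B 19×5=95, Z2→B 8×6=48, Z3→B 3×2=6, Z4→A 11×3=33
  shipping cost 182, fixed 14 → total 196.
Compare {A, B, C}: shipping cost 182 + fixed 26 = 208.
Compare {B, C}: shipping cost 204 + fixed 19 = 223.
Compare {A, C}: shipping cost 222 + fixed 19 = 241.
All other subsets cost ≥ 208. Minimum total cost: 196.

196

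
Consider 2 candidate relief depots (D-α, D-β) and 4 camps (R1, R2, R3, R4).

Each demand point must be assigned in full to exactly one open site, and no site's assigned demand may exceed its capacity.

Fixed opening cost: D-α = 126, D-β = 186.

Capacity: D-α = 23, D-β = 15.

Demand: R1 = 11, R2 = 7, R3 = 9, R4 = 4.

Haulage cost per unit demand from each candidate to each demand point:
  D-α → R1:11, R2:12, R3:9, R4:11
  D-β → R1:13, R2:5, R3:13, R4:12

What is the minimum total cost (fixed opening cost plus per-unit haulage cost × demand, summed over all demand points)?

Open {D-α, D-β}; cheapest assignment that respects the capacities:
  D-α (cap 23, load 20): R1, R3 — cost 11×11 + 9×9 = 202
  D-β (cap 15, load 11): R2, R4 — cost 7×5 + 4×12 = 83
  Shipping 285, fixed 312 → total 597.
  Any other capacity-feasible assignment to {D-α, D-β} ships for at least 285.
Total demand is 31 and no other set of sites has combined capacity ≥ 31, so {D-α, D-β} is the only feasible choice of open sites. Minimum: 597.

597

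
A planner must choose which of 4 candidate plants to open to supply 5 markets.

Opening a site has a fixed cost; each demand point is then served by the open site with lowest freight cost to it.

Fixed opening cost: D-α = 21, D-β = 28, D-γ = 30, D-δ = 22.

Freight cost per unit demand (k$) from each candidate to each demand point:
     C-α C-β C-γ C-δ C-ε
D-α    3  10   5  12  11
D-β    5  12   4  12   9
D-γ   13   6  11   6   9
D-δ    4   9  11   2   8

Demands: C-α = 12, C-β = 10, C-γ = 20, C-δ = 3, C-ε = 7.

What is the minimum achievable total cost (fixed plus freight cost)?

328

Open {D-α, D-γ}: assign each demand point to its cheapest open site.
  C-α→D-α 12×3=36, C-β→D-γ 10×6=60, C-γ→D-α 20×5=100, C-δ→D-γ 3×6=18, C-ε→D-γ 7×9=63
  freight cost 277, fixed 51 → total 328.
Compare {D-β, D-δ}: freight cost 280 + fixed 50 = 330.
Compare {D-β, D-γ, D-δ}: freight cost 250 + fixed 80 = 330.
Compare {D-α, D-δ}: freight cost 288 + fixed 43 = 331.
All other subsets cost ≥ 330. Minimum total cost: 328.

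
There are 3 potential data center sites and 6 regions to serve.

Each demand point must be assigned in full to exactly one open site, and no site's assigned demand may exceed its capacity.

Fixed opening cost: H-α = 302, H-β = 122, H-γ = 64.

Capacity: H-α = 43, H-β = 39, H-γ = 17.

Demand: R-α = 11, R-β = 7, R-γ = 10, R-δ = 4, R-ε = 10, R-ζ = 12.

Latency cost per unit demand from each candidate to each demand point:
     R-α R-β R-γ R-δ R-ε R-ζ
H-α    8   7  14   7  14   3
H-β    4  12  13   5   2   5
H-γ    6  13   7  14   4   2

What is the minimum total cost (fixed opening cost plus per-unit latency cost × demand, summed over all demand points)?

491

Open {H-β, H-γ}; cheapest assignment that respects the capacities:
  H-β (cap 39, load 37): R-α, R-δ, R-ε, R-ζ — cost 11×4 + 4×5 + 10×2 + 12×5 = 144
  H-γ (cap 17, load 17): R-β, R-γ — cost 7×13 + 10×7 = 161
  Shipping 305, fixed 186 → total 491.
  Any other capacity-feasible assignment to {H-β, H-γ} ships for at least 305.
Compare {H-α, H-β}: its best feasible assignment gives total 723.
Compare {H-α, H-β, H-γ}: its best feasible assignment gives total 727.
Every other set of open sites that can feasibly serve all demand totals ≥ 723 even under its best assignment. Minimum: 491.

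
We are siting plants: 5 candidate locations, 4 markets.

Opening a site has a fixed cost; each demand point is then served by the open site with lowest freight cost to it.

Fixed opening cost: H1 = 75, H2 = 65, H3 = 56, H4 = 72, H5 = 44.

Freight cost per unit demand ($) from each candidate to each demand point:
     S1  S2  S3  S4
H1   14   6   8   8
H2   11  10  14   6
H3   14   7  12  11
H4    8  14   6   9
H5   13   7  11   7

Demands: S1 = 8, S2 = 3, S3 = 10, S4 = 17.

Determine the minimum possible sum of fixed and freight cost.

Open {H4, H5}: assign each demand point to its cheapest open site.
  S1→H4 8×8=64, S2→H5 3×7=21, S3→H4 10×6=60, S4→H5 17×7=119
  freight cost 264, fixed 116 → total 380.
Compare {H4}: freight cost 319 + fixed 72 = 391.
Compare {H2, H4}: freight cost 256 + fixed 137 = 393.
Compare {H5}: freight cost 354 + fixed 44 = 398.
All other subsets cost ≥ 391. Minimum total cost: 380.

380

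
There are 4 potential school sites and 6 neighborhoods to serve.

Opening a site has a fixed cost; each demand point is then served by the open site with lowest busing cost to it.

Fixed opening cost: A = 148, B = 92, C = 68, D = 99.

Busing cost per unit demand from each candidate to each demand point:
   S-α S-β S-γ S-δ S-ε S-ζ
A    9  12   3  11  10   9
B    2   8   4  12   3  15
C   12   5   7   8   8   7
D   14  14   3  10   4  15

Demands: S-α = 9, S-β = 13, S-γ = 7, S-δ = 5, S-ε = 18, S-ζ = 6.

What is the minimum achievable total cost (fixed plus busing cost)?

407

Open {B, C}: assign each demand point to its cheapest open site.
  S-α→B 9×2=18, S-β→C 13×5=65, S-γ→B 7×4=28, S-δ→C 5×8=40, S-ε→B 18×3=54, S-ζ→C 6×7=42
  busing cost 247, fixed 160 → total 407.
Compare {B}: busing cost 354 + fixed 92 = 446.
Compare {B, C, D}: busing cost 240 + fixed 259 = 499.
Compare {C, D}: busing cost 348 + fixed 167 = 515.
All other subsets cost ≥ 446. Minimum total cost: 407.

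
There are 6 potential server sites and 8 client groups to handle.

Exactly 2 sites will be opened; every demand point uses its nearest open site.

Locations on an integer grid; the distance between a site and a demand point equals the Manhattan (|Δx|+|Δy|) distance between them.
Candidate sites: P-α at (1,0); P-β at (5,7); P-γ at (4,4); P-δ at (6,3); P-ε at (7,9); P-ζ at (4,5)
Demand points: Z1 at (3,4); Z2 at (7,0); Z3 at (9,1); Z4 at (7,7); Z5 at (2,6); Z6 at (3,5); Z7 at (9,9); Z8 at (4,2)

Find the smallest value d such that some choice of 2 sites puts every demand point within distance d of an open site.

6

Open {P-β, P-δ}.
  Farthest demand point is Z7 at distance 6 (to P-β); all others are ≤ 6.
With {P-δ, P-ε} the worst case is 7.
With {P-β, P-γ} the worst case is 8.
No size-2 selection achieves below 6.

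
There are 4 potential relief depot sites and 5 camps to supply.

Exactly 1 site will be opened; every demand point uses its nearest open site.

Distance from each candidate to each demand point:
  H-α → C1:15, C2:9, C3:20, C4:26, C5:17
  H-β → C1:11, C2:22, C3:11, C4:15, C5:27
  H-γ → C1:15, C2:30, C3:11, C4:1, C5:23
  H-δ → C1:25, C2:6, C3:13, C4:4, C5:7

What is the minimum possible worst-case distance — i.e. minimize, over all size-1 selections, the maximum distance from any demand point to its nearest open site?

Open {H-δ}.
  Farthest demand point is C1 at distance 25 (to H-δ); all others are ≤ 25.
With {H-α} the worst case is 26.
With {H-β} the worst case is 27.
No size-1 selection achieves below 25.

25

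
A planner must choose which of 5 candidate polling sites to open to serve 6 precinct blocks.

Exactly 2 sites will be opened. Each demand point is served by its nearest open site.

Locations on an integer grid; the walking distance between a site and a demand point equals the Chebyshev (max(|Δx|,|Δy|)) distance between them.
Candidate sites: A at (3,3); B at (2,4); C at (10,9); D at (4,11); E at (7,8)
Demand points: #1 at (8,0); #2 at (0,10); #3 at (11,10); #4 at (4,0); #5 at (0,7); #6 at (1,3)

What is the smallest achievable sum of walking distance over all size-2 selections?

Open {B, C}.
  #1→B 6, #2→B 6, #3→C 1, #4→B 4, #5→B 3, #6→B 1  ⇒ total 21.
Compare {A, C}: total 22.
Compare {B, E}: total 24.
No size-2 selection does better; minimum is 21.

21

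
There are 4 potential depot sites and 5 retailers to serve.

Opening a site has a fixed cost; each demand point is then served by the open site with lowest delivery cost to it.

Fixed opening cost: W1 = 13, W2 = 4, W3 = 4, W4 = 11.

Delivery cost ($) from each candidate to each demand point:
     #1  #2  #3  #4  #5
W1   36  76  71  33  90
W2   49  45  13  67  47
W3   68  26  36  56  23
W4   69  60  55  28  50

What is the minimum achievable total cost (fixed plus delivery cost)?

152

Open {W1, W2, W3}: assign each demand point to its cheapest open site.
  #1→W1 36, #2→W3 26, #3→W2 13, #4→W1 33, #5→W3 23
  delivery cost 131, fixed 21 → total 152.
Compare {W2, W3, W4}: delivery cost 139 + fixed 19 = 158.
Compare {W1, W2, W3, W4}: delivery cost 126 + fixed 32 = 158.
Compare {W1, W3}: delivery cost 154 + fixed 17 = 171.
All other subsets cost ≥ 158. Minimum total cost: 152.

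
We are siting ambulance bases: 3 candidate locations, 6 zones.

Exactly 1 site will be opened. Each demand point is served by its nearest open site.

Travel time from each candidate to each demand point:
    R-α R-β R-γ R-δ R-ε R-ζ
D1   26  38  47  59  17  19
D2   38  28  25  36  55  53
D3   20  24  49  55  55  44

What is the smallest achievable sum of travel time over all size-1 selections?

Open {D1}.
  R-α→D1 26, R-β→D1 38, R-γ→D1 47, R-δ→D1 59, R-ε→D1 17, R-ζ→D1 19  ⇒ total 206.
Compare {D2}: total 235.
Compare {D3}: total 247.

206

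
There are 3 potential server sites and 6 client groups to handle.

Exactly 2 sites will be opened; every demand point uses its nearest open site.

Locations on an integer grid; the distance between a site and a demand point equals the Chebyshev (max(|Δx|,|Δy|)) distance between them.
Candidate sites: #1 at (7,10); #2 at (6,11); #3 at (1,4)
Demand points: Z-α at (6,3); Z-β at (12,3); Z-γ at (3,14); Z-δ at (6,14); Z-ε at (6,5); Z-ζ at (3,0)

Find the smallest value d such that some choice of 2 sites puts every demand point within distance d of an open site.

7

Open {#1, #3}.
  Farthest demand point is Z-β at distance 7 (to #1); all others are ≤ 7.
With {#2, #3} the worst case is 8.
With {#1, #2} the worst case is 10.
No size-2 selection achieves below 7.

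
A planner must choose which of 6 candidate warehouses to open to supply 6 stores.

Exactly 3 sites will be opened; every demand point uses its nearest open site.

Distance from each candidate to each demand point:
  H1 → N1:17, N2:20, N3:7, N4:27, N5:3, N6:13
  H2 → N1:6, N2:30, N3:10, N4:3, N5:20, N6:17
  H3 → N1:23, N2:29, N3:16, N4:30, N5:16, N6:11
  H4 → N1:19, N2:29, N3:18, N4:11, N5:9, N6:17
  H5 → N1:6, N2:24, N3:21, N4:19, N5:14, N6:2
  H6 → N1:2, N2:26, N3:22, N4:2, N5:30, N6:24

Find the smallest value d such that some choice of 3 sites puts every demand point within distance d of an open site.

20

Open {H1, H2, H3}.
  Farthest demand point is N2 at distance 20 (to H1); all others are ≤ 20.
With {H1, H2, H4} the worst case is 20.
With {H1, H2, H5} the worst case is 20.
No size-3 selection achieves below 20.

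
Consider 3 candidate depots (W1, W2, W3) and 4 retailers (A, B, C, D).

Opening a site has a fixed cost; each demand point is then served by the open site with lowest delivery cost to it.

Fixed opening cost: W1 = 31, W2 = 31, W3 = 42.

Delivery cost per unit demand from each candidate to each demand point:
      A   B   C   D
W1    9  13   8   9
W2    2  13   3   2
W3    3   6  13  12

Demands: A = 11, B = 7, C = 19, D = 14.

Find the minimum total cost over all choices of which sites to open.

222

Open {W2, W3}: assign each demand point to its cheapest open site.
  A→W2 11×2=22, B→W3 7×6=42, C→W2 19×3=57, D→W2 14×2=28
  delivery cost 149, fixed 73 → total 222.
Compare {W2}: delivery cost 198 + fixed 31 = 229.
Compare {W1, W2, W3}: delivery cost 149 + fixed 104 = 253.
Compare {W1, W2}: delivery cost 198 + fixed 62 = 260.
All other subsets cost ≥ 229. Minimum total cost: 222.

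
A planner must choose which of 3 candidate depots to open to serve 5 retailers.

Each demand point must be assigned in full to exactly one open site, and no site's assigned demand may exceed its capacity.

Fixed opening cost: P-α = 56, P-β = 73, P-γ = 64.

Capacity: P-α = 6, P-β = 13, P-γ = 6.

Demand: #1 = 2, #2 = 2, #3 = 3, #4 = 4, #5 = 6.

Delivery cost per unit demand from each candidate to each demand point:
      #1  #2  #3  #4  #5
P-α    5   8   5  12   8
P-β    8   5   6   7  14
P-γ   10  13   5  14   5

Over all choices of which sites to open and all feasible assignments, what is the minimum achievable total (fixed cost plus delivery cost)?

Open {P-β, P-γ}; cheapest assignment that respects the capacities:
  P-β (cap 13, load 11): #1, #2, #3, #4 — cost 2×8 + 2×5 + 3×6 + 4×7 = 72
  P-γ (cap 6, load 6): #5 — cost 6×5 = 30
  Shipping 102, fixed 137 → total 239.
  Any other capacity-feasible assignment to {P-β, P-γ} ships for at least 102.
Compare {P-α, P-β}: its best feasible assignment gives total 249.
Compare {P-α, P-β, P-γ}: its best feasible assignment gives total 286.
Every other set of open sites that can feasibly serve all demand totals ≥ 249 even under its best assignment. Minimum: 239.

239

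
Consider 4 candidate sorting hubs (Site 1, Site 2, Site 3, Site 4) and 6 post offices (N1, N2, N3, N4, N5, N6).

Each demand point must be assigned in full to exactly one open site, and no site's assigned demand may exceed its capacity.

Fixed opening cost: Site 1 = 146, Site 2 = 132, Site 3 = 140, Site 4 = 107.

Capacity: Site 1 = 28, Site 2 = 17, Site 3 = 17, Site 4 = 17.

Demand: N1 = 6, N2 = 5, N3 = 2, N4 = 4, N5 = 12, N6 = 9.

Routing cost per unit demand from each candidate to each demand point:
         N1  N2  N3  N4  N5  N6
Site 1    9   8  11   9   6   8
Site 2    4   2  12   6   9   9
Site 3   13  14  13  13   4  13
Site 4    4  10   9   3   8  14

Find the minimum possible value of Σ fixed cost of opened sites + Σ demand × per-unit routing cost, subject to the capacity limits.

491

Open {Site 1, Site 4}; cheapest assignment that respects the capacities:
  Site 1 (cap 28, load 26): N2, N5, N6 — cost 5×8 + 12×6 + 9×8 = 184
  Site 4 (cap 17, load 12): N1, N3, N4 — cost 6×4 + 2×9 + 4×3 = 54
  Shipping 238, fixed 253 → total 491.
  Any other capacity-feasible assignment to {Site 1, Site 4} ships for at least 238.
Compare {Site 1, Site 2}: its best feasible assignment gives total 502.
Compare {Site 1, Site 3}: its best feasible assignment gives total 558.
Every other set of open sites that can feasibly serve all demand totals ≥ 502 even under its best assignment. Minimum: 491.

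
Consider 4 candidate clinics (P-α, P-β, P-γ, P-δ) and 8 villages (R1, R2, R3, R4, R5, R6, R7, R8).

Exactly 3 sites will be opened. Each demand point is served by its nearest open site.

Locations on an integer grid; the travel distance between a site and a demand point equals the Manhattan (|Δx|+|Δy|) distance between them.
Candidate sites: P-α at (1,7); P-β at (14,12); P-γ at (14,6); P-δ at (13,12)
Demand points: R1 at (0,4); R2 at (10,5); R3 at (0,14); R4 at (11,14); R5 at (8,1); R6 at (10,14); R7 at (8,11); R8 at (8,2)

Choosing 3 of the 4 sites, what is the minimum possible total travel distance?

53

Open {P-α, P-γ, P-δ}.
  R1→P-α 4, R2→P-γ 5, R3→P-α 8, R4→P-δ 4, R5→P-γ 11, R6→P-δ 5, R7→P-δ 6, R8→P-γ 10  ⇒ total 53.
Compare {P-α, P-β, P-γ}: total 56.
Compare {P-α, P-β, P-δ}: total 62.
No size-3 selection does better; minimum is 53.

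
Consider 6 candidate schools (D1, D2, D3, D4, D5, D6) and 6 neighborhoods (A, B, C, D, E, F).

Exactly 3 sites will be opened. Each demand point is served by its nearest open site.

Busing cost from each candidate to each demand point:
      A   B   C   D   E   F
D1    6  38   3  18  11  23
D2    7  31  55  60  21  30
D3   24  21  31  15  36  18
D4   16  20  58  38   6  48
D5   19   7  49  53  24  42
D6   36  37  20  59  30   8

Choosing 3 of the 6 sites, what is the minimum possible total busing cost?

Open {D1, D5, D6}.
  A→D1 6, B→D5 7, C→D1 3, D→D1 18, E→D1 11, F→D6 8  ⇒ total 53.
Compare {D1, D3, D5}: total 60.
Compare {D1, D4, D6}: total 61.
No size-3 selection does better; minimum is 53.

53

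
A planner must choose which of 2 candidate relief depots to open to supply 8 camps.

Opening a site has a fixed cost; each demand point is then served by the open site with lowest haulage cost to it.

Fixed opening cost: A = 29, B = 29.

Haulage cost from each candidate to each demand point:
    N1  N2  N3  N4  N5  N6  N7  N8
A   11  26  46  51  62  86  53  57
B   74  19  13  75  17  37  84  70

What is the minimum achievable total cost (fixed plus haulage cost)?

Open {A, B}: assign each demand point to its cheapest open site.
  N1→A 11, N2→B 19, N3→B 13, N4→A 51, N5→B 17, N6→B 37, N7→A 53, N8→A 57
  haulage cost 258, fixed 58 → total 316.
Compare {B}: haulage cost 389 + fixed 29 = 418.
Compare {A}: haulage cost 392 + fixed 29 = 421.

316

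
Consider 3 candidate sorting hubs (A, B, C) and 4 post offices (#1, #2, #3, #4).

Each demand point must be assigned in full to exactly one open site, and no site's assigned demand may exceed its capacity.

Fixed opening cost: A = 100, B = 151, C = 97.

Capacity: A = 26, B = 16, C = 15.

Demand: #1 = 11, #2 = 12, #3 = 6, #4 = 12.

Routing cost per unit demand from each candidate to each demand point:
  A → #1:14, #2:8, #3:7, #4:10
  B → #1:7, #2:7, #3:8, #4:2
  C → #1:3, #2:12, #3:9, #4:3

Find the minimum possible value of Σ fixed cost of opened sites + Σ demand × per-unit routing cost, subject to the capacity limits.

543

Open {A, B, C}; cheapest assignment that respects the capacities:
  A (cap 26, load 18): #2, #3 — cost 12×8 + 6×7 = 138
  B (cap 16, load 12): #4 — cost 12×2 = 24
  C (cap 15, load 11): #1 — cost 11×3 = 33
  Shipping 195, fixed 348 → total 543.
  Any other capacity-feasible assignment to {A, B, C} ships for at least 195.
Total demand is 41; every other set of sites either has combined capacity below 41 or cannot fit the demands without splitting one across sites, so {A, B, C} is the only feasible choice of open sites. Minimum: 543.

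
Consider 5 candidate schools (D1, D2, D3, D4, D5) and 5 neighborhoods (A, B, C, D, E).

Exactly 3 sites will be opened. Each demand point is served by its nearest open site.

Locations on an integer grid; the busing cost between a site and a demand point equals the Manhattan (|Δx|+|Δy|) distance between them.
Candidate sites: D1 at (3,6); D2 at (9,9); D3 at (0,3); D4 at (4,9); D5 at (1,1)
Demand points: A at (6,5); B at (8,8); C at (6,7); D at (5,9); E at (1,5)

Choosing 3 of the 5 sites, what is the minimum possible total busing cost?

Open {D1, D2, D4}.
  A→D1 4, B→D2 2, C→D1 4, D→D4 1, E→D1 3  ⇒ total 14.
Compare {D2, D3, D4}: total 16.
Compare {D1, D2, D3}: total 17.
No size-3 selection does better; minimum is 14.

14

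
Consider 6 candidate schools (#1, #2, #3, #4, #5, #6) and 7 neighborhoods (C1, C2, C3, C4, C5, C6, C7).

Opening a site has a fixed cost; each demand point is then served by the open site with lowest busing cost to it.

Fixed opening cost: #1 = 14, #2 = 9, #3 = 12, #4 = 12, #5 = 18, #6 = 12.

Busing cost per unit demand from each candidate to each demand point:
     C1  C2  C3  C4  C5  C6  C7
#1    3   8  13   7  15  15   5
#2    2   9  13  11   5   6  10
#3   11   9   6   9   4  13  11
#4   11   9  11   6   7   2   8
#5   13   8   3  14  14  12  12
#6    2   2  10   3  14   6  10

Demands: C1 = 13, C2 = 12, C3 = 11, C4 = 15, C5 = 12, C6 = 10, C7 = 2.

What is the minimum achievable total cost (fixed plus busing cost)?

266

Open {#3, #4, #5, #6}: assign each demand point to its cheapest open site.
  C1→#6 13×2=26, C2→#6 12×2=24, C3→#5 11×3=33, C4→#6 15×3=45, C5→#3 12×4=48, C6→#4 10×2=20, C7→#4 2×8=16
  busing cost 212, fixed 54 → total 266.
Compare {#1, #3, #4, #5, #6}: busing cost 206 + fixed 68 = 274.
Compare {#2, #4, #5, #6}: busing cost 224 + fixed 51 = 275.
Compare {#2, #3, #4, #5, #6}: busing cost 212 + fixed 63 = 275.
All other subsets cost ≥ 274. Minimum total cost: 266.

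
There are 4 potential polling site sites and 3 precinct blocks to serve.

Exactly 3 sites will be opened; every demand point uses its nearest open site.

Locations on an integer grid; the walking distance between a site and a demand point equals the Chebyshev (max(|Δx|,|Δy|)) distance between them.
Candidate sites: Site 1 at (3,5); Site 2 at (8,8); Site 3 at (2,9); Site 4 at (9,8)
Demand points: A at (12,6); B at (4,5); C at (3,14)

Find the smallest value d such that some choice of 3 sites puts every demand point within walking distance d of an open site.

5

Open {Site 1, Site 2, Site 3}.
  Farthest demand point is C at walking distance 5 (to Site 3); all others are ≤ 5.
With {Site 1, Site 3, Site 4} the worst case is 5.
With {Site 2, Site 3, Site 4} the worst case is 5.
No size-3 selection achieves below 5.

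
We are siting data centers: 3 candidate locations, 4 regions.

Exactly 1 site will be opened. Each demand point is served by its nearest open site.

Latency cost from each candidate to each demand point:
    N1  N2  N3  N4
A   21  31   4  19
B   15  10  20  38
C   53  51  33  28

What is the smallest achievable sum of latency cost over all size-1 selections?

75

Open {A}.
  N1→A 21, N2→A 31, N3→A 4, N4→A 19  ⇒ total 75.
Compare {B}: total 83.
Compare {C}: total 165.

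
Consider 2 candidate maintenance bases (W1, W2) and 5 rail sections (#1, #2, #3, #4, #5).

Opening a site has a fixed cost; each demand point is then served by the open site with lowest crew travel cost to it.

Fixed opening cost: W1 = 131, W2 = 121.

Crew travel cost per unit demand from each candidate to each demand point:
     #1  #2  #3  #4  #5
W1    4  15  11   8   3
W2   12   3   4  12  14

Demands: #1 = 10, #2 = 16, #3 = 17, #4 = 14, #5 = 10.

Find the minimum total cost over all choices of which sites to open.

550

Open {W1, W2}: assign each demand point to its cheapest open site.
  #1→W1 10×4=40, #2→W2 16×3=48, #3→W2 17×4=68, #4→W1 14×8=112, #5→W1 10×3=30
  crew travel cost 298, fixed 252 → total 550.
Compare {W2}: crew travel cost 544 + fixed 121 = 665.
Compare {W1}: crew travel cost 609 + fixed 131 = 740.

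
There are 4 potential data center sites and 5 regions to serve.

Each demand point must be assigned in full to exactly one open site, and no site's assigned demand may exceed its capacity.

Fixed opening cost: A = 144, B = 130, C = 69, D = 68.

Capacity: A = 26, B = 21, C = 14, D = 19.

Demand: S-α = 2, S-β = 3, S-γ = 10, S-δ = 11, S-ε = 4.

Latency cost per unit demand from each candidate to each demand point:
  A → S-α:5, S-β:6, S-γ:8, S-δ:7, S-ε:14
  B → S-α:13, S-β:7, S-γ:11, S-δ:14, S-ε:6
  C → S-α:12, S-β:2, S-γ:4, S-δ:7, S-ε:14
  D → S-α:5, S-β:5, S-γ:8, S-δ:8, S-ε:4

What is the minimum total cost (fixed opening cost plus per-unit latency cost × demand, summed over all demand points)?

297

Open {C, D}; cheapest assignment that respects the capacities:
  C (cap 14, load 13): S-β, S-γ — cost 3×2 + 10×4 = 46
  D (cap 19, load 17): S-α, S-δ, S-ε — cost 2×5 + 11×8 + 4×4 = 114
  Shipping 160, fixed 137 → total 297.
  Any other capacity-feasible assignment to {C, D} ships for at least 160.
Compare {A, C}: its best feasible assignment gives total 402.
Compare {A, D}: its best feasible assignment gives total 410.
Every other set of open sites that can feasibly serve all demand totals ≥ 402 even under its best assignment. Minimum: 297.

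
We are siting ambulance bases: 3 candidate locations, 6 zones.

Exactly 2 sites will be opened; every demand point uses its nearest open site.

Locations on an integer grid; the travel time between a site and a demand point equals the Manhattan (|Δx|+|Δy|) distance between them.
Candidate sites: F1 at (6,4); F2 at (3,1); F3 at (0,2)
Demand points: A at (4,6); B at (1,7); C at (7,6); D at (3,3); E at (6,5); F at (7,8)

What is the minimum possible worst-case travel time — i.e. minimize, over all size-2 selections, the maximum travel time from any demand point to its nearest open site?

6

Open {F1, F3}.
  Farthest demand point is B at travel time 6 (to F3); all others are ≤ 6.
With {F1, F2} the worst case is 8.
With {F2, F3} the worst case is 11.
No size-2 selection achieves below 6.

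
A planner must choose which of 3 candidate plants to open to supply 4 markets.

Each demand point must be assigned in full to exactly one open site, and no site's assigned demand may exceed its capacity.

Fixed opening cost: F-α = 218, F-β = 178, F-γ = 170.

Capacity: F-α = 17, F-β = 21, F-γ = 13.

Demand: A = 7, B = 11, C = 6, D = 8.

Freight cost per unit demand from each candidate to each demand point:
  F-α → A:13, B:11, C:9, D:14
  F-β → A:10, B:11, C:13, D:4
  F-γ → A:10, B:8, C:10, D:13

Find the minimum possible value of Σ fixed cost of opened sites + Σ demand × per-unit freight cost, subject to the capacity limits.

616

Open {F-β, F-γ}; cheapest assignment that respects the capacities:
  F-β (cap 21, load 21): A, C, D — cost 7×10 + 6×13 + 8×4 = 180
  F-γ (cap 13, load 11): B — cost 11×8 = 88
  Shipping 268, fixed 348 → total 616.
  Any other capacity-feasible assignment to {F-β, F-γ} ships for at least 268.
Compare {F-α, F-β}: its best feasible assignment gives total 673.
Compare {F-α, F-β, F-γ}: its best feasible assignment gives total 810.
Every other set of open sites that can feasibly serve all demand totals ≥ 673 even under its best assignment. Minimum: 616.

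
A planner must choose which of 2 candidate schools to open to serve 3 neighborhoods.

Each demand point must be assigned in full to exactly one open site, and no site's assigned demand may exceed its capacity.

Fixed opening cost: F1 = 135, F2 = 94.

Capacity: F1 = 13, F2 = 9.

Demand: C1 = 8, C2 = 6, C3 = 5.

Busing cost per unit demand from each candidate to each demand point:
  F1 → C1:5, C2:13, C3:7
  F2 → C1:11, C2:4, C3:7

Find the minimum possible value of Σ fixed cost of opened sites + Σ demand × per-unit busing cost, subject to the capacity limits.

328

Open {F1, F2}; cheapest assignment that respects the capacities:
  F1 (cap 13, load 13): C1, C3 — cost 8×5 + 5×7 = 75
  F2 (cap 9, load 6): C2 — cost 6×4 = 24
  Shipping 99, fixed 229 → total 328.
  Any other capacity-feasible assignment to {F1, F2} ships for at least 99.
Total demand is 19 and no other set of sites has combined capacity ≥ 19, so {F1, F2} is the only feasible choice of open sites. Minimum: 328.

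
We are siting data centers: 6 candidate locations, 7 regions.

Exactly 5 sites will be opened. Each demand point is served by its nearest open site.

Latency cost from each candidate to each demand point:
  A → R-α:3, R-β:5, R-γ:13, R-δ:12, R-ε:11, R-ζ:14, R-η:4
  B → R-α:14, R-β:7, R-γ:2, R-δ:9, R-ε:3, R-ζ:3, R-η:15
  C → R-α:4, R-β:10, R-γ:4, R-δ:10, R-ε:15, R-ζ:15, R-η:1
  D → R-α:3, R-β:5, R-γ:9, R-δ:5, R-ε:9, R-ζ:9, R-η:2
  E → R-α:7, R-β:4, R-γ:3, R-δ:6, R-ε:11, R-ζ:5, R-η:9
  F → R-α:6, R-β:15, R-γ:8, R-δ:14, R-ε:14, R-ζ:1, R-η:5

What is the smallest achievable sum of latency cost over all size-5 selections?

Open {B, C, D, E, F}.
  R-α→D 3, R-β→E 4, R-γ→B 2, R-δ→D 5, R-ε→B 3, R-ζ→F 1, R-η→C 1  ⇒ total 19.
Compare {A, B, C, D, F}: total 20.
Compare {A, B, C, E, F}: total 20.
No size-5 selection does better; minimum is 19.

19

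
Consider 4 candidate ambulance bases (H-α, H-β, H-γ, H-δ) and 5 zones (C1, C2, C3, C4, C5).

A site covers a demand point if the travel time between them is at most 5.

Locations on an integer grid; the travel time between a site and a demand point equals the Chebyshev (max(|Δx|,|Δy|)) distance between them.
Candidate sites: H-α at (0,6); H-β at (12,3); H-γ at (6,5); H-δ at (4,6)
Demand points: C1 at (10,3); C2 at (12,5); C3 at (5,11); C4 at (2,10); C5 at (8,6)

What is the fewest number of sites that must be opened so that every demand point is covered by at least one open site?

2

Coverage sets (demand points within 5 of each site):
  H-α: {C3, C4}
  H-β: {C1, C2, C5}
  H-γ: {C1, C4, C5}
  H-δ: {C3, C4, C5}
No single site covers all 5 demand points.
But {H-α, H-β} covers everything, so the minimum is 2.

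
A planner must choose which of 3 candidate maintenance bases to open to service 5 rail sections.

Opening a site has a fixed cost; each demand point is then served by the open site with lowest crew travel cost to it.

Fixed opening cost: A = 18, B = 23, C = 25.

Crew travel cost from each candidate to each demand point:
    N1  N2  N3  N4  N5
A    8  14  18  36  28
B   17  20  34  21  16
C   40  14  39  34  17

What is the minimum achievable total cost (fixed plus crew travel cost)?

118

Open {A, B}: assign each demand point to its cheapest open site.
  N1→A 8, N2→A 14, N3→A 18, N4→B 21, N5→B 16
  crew travel cost 77, fixed 41 → total 118.
Compare {A}: crew travel cost 104 + fixed 18 = 122.
Compare {B}: crew travel cost 108 + fixed 23 = 131.
Compare {A, C}: crew travel cost 91 + fixed 43 = 134.
All other subsets cost ≥ 122. Minimum total cost: 118.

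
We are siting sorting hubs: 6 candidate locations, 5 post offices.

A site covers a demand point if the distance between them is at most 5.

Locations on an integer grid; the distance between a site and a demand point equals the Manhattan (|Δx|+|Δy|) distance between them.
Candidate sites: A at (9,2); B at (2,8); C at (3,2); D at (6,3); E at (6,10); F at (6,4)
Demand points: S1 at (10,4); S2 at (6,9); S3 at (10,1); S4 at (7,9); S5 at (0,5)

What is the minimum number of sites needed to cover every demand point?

Coverage sets (demand points within 5 of each site):
  A: {S1, S3}
  B: {S2, S5}
  C: {}
  D: {S1}
  E: {S2, S4}
  F: {S1, S2}
No 2 sites suffice: every size-2 union leaves at least one demand point uncovered.
But {A, B, E} covers everything, so the minimum is 3.

3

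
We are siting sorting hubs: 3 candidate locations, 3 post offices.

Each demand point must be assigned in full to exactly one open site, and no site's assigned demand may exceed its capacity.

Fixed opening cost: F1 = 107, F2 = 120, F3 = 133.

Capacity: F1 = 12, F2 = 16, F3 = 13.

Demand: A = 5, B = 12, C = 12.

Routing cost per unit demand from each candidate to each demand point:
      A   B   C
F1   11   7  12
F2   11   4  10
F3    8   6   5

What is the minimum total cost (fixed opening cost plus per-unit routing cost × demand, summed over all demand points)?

Open {F1, F2, F3}; cheapest assignment that respects the capacities:
  F1 (cap 12, load 5): A — cost 5×11 = 55
  F2 (cap 16, load 12): B — cost 12×4 = 48
  F3 (cap 13, load 12): C — cost 12×5 = 60
  Shipping 163, fixed 360 → total 523.
  Any other capacity-feasible assignment to {F1, F2, F3} ships for at least 163.
Total demand is 29; every other set of sites either has combined capacity below 29 or cannot fit the demands without splitting one across sites, so {F1, F2, F3} is the only feasible choice of open sites. Minimum: 523.

523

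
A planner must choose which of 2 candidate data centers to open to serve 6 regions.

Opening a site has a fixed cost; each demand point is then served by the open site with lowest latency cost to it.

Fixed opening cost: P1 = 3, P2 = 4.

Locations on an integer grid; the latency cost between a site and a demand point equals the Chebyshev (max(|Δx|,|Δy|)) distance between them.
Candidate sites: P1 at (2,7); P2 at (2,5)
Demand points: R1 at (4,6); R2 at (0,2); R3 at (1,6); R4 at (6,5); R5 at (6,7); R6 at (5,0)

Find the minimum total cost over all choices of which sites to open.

Open {P2}: assign each demand point to its cheapest open site.
  R1→P2 2, R2→P2 3, R3→P2 1, R4→P2 4, R5→P2 4, R6→P2 5
  latency cost 19, fixed 4 → total 23.
Compare {P1}: latency cost 23 + fixed 3 = 26.
Compare {P1, P2}: latency cost 19 + fixed 7 = 26.

23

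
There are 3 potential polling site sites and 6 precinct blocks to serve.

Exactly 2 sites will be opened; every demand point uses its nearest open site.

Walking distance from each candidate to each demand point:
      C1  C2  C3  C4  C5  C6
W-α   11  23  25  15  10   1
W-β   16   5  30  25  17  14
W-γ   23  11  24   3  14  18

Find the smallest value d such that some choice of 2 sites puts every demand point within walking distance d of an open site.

Open {W-α, W-γ}.
  Farthest demand point is C3 at walking distance 24 (to W-γ); all others are ≤ 24.
With {W-β, W-γ} the worst case is 24.
With {W-α, W-β} the worst case is 25.
No size-2 selection achieves below 24.

24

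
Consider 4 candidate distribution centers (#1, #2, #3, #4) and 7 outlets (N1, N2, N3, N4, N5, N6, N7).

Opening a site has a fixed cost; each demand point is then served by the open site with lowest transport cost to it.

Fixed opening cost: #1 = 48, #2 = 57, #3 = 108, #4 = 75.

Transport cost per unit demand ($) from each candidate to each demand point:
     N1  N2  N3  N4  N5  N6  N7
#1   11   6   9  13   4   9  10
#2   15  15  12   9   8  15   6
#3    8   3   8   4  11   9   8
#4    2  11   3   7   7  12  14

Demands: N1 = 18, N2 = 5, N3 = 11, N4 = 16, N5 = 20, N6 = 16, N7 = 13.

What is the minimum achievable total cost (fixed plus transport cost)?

Open {#1, #4}: assign each demand point to its cheapest open site.
  N1→#4 18×2=36, N2→#1 5×6=30, N3→#4 11×3=33, N4→#4 16×7=112, N5→#1 20×4=80, N6→#1 16×9=144, N7→#1 13×10=130
  transport cost 565, fixed 123 → total 688.
Compare {#1, #2, #4}: transport cost 513 + fixed 180 = 693.
Compare {#1, #3, #4}: transport cost 476 + fixed 231 = 707.
Compare {#3, #4}: transport cost 536 + fixed 183 = 719.
All other subsets cost ≥ 693. Minimum total cost: 688.

688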